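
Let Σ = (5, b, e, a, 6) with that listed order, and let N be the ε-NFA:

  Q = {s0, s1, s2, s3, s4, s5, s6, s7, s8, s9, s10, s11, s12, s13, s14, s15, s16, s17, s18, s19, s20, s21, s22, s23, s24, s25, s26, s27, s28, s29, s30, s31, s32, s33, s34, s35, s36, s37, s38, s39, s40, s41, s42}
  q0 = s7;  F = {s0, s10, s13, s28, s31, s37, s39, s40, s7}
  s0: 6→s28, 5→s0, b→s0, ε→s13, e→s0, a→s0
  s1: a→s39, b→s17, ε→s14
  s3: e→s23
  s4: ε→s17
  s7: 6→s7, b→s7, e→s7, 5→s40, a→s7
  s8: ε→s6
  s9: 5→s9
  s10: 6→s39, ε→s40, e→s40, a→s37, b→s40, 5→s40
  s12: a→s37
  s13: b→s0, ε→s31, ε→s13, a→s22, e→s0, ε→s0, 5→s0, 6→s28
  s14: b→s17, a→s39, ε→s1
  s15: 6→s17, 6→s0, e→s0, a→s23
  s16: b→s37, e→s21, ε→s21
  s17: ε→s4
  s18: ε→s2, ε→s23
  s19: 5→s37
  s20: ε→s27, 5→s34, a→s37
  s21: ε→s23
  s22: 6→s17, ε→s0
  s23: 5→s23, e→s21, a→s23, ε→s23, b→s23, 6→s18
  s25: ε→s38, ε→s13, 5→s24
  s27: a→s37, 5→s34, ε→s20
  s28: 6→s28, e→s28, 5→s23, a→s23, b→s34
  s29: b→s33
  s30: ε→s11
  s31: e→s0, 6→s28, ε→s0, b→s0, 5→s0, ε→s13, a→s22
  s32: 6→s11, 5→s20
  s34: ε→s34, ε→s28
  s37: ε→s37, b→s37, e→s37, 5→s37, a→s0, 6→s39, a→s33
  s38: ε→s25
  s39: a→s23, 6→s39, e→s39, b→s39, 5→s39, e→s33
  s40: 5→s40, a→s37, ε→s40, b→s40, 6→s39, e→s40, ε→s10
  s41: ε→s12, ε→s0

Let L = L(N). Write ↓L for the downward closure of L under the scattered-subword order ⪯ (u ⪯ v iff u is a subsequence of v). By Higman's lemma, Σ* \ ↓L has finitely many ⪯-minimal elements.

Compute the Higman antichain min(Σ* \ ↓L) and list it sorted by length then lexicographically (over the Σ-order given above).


|Q|=43, |F|=9, |δ|=106 (31 ε).
min D↑ (7 st, q0=0, F={5}): 0:5→1,b→0,e→0,a→0,6→0 1:5→1,b→1,e→1,a→2,6→3 2:5→2,b→2,e→2,a→4,6→3 3:5→3,b→3,e→3,a→5,6→3 4:5→4,b→4,e→4,a→4,6→6 5:5→5,b→5,e→5,a→5,6→5 6:5→5,b→6,e→6,a→5,6→6 [Hopcroft].
'56a': N↓-sim [18, 17, 10, 4] end={s18,s2,s21,s23} rej; 3/3 del acc.
'5aa65': |S_i|=[18, 17, 15, 13, 8, 4] end={s18,s2,s21,s23} ∉↓L; 5/5 del acc.
2 words, ⪯-incomp.

A = [56a, 5aa65].


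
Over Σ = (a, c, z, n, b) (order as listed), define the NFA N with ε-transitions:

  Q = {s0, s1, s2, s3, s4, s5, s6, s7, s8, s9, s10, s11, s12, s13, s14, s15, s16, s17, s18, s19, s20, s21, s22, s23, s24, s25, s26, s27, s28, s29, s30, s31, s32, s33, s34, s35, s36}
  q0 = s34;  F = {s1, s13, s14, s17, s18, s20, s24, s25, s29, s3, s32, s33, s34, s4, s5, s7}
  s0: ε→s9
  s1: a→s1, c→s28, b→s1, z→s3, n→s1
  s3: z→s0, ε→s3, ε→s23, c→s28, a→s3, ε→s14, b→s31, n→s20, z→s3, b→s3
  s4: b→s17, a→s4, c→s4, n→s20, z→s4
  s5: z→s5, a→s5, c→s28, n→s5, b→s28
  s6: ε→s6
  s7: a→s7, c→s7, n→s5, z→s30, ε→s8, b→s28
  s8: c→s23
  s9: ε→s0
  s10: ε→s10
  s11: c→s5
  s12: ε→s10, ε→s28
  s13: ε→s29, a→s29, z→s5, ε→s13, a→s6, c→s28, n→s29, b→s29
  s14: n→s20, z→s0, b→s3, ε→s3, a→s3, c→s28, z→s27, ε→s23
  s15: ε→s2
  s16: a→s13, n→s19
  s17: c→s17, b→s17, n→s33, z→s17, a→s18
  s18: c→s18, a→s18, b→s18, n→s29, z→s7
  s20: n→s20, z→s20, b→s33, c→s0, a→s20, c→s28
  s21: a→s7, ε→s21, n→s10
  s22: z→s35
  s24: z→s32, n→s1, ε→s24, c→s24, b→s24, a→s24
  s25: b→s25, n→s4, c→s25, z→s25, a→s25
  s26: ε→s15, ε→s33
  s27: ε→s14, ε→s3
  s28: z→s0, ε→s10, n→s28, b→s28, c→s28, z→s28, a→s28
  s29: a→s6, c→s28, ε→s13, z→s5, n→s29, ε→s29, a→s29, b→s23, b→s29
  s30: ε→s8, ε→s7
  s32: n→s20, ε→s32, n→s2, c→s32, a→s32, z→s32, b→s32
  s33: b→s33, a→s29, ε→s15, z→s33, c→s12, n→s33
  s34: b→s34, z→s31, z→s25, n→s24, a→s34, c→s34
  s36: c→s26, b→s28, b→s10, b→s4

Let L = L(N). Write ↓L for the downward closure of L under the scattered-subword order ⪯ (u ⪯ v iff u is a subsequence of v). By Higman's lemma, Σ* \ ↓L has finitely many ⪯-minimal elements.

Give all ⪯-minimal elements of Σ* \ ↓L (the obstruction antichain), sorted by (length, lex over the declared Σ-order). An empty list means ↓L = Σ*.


A = [nnc, znbazb].

|Q|=37, |F|=16, |δ|=134 (28 ε).
min D↑ (15 st, q0=0, F={8}): 0:a→0,c→0,z→1,n→2,b→0 1:a→1,c→1,z→1,n→3,b→1 2:a→2,c→2,z→4,n→5,b→2 3:a→3,c→3,z→3,n→6,b→7 4:a→4,c→4,z→4,n→6,b→4 5:a→5,c→8,z→9,n→5,b→5 6:a→6,c→8,z→6,n→6,b→10 7:a→11,c→7,z→7,n→10,b→7 8:a→8,c→8,z→8,n→8,b→8 9:a→9,c→8,z→9,n→6,b→9 10:a→12,c→8,z→10,n→10,b→10 11:a→11,c→11,z→13,n→12,b→11 12:a→12,c→8,z→14,n→12,b→12 13:a→13,c→13,z→13,n→14,b→8 14:a→14,c→8,z→14,n→14,b→8 (ε-aug+det+¬).
'nnc': run [29, 27, 19, 5] end={s0,s10,s12,s28,s9} — reject; 3/3 single-dels accept.
'znbazb': N↓-sim [29, 26, 20, 18, 13, 9, 4] end={s0,s10,s28,s9} ∉↓L; 6/6 single-dels accept.
2 words, ⪯-incomp.


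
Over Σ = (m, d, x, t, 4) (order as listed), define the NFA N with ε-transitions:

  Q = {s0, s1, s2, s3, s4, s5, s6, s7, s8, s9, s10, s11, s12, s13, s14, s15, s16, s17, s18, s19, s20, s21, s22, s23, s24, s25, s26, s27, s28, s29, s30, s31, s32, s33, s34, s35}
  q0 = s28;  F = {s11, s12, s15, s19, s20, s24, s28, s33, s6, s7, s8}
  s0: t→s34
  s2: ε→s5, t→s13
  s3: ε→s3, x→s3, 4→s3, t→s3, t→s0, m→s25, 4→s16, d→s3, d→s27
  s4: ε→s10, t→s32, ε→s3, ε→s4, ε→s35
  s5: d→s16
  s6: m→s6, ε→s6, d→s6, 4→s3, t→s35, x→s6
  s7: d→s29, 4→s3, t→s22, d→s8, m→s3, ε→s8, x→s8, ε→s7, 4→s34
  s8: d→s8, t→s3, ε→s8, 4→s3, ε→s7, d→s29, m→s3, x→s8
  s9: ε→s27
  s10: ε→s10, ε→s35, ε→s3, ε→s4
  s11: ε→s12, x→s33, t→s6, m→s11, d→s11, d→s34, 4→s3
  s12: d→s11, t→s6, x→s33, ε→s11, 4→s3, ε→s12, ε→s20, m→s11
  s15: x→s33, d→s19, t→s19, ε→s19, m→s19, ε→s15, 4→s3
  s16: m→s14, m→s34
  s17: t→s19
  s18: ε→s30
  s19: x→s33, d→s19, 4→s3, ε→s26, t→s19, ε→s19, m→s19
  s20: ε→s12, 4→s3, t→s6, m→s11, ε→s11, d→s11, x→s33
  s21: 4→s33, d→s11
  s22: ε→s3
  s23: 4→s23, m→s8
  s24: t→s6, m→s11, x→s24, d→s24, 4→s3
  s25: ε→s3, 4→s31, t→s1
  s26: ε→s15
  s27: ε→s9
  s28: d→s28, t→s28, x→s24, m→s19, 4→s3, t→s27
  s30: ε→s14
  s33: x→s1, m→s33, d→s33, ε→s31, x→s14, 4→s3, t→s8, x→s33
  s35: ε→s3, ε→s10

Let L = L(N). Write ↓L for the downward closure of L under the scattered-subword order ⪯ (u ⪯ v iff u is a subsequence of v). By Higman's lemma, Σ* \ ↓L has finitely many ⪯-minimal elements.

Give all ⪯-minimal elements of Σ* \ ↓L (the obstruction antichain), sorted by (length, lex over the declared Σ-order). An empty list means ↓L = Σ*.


min(Σ*\↓L) = [4, xtt, mxtm].

|Q|=36, |F|=11, |δ|=118 (35 ε).
min D↑ (8 st, q0=0, F={3}): 0:m→1,d→0,x→2,t→0,4→3 1:m→1,d→1,x→4,t→1,4→3 2:m→5,d→2,x→2,t→6,4→3 3:m→3,d→3,x→3,t→3,4→3 4:m→4,d→4,x→4,t→7,4→3 5:m→5,d→5,x→4,t→6,4→3 6:m→6,d→6,x→6,t→3,4→3 7:m→3,d→7,x→7,t→3,4→3.
'4': |S_i|=[28, 10] end={s0,s1,s14,s16,s25,s27,s3,s31,s34,s9} rej; 1/1 single-dels accept.
'xtt': run [28, 24, 19, 15] end={s0,s1,s10,s14,s16,s22,s25,s27,s3,s31,s32,s34,…} ∉↓L; 3/3 single-dels accept.
'mxtm': N↓-sim [28, 26, 20, 18, 10] end={s0,s1,s14,s16,s25,s27,s3,s31,s34,s9} rej; 4/4 deletions ∈↓L.
3 minimals (antichain).


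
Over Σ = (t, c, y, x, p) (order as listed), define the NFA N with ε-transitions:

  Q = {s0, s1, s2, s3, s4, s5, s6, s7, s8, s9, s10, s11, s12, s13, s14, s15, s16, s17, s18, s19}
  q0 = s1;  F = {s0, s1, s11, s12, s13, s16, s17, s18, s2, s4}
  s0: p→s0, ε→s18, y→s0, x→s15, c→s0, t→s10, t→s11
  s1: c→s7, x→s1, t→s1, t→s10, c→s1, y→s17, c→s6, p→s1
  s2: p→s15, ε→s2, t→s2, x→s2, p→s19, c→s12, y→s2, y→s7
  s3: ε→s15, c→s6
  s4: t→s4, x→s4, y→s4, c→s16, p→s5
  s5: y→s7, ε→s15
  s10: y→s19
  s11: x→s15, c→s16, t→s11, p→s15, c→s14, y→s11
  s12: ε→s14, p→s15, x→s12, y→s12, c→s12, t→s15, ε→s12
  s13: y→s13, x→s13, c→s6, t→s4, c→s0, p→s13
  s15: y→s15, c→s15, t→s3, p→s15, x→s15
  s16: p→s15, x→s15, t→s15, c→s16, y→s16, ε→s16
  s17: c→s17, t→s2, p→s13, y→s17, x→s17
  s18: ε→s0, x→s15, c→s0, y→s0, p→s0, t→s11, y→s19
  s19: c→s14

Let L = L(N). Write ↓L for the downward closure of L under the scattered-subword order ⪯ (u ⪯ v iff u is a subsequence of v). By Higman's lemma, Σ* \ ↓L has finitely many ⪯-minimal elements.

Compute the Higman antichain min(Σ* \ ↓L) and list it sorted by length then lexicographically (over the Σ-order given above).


min(Σ*\↓L) = [ytp, ytct, ypcx].

|Q|=20, |F|=10, |δ|=76 (8 ε).
min D↑ (10 st, q0=0, F={5}): 0:t→0,c→0,y→1,x→0,p→0 1:t→2,c→1,y→1,x→1,p→3 2:t→2,c→4,y→2,x→2,p→5 3:t→6,c→7,y→3,x→3,p→3 4:t→5,c→4,y→4,x→4,p→5 5:t→5,c→5,y→5,x→5,p→5 6:t→6,c→8,y→6,x→6,p→5 7:t→9,c→7,y→7,x→5,p→7 8:t→5,c→8,y→8,x→5,p→5 9:t→9,c→8,y→9,x→5,p→5.
'ytp': N↓-sim [18, 17, 13, 7] end={s14,s15,s19,s3,s5,s6,s7} rej; 3/3 del acc.
'ytct': |S_i|=[18, 17, 13, 6, 3] end={s15,s3,s6} — reject; 4/4 deletions ∈↓L.
'ypcx': run [18, 17, 14, 10, 3] end={s15,s3,s6} — reject; 4/4 del acc.
3 minimals (antichain).


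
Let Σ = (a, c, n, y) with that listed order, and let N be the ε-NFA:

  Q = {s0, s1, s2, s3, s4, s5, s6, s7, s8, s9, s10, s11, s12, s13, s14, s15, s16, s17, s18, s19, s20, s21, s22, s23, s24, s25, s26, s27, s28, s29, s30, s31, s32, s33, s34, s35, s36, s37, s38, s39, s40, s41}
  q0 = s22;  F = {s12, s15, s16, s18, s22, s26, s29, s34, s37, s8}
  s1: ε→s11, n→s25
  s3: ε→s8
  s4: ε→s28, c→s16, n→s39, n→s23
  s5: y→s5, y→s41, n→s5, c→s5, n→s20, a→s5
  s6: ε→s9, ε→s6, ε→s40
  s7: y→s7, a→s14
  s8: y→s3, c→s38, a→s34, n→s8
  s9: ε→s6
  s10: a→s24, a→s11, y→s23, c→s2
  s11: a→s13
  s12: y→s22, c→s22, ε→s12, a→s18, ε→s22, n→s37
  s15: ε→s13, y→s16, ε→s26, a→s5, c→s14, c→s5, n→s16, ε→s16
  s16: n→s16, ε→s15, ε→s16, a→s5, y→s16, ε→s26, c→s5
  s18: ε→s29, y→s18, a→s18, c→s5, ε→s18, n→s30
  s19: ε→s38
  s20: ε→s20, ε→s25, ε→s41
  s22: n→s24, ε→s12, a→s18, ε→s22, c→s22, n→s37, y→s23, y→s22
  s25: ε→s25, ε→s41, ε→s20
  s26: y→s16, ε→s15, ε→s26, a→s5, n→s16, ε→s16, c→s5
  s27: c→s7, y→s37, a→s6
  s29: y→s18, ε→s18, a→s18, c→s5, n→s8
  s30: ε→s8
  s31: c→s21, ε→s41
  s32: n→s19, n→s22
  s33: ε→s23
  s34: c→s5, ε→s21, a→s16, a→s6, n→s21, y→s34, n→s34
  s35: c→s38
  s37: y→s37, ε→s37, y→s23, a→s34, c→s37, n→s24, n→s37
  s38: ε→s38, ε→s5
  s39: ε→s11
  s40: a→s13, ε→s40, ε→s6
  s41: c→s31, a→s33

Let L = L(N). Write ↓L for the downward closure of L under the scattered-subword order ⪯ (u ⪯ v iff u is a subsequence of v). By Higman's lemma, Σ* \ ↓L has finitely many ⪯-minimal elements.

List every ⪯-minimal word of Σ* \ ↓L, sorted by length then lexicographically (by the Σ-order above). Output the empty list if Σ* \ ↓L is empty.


|Q|=42, |F|=10, |δ|=114 (40 ε).
min D↑ (7 st, q0=0, F={3}): 0:a→1,c→0,n→2,y→0 1:a→1,c→3,n→4,y→1 2:a→5,c→2,n→2,y→2 3:a→3,c→3,n→3,y→3 4:a→5,c→3,n→4,y→4 5:a→6,c→3,n→5,y→5 6:a→3,c→3,n→6,y→6.
'ac': run [27, 23, 10] end={s14,s20,s21,s23,s25,s31,s33,s38,s41,s5} — reject; 2/2 del acc.
'naaa': run [27, 23, 17, 16, 9] end={s13,s20,s21,s23,s25,s31,s33,s41,s5} ∉↓L; 4/4 deletions ∈↓L.
2 minimals (antichain).

Antichain: [ac, naaa].


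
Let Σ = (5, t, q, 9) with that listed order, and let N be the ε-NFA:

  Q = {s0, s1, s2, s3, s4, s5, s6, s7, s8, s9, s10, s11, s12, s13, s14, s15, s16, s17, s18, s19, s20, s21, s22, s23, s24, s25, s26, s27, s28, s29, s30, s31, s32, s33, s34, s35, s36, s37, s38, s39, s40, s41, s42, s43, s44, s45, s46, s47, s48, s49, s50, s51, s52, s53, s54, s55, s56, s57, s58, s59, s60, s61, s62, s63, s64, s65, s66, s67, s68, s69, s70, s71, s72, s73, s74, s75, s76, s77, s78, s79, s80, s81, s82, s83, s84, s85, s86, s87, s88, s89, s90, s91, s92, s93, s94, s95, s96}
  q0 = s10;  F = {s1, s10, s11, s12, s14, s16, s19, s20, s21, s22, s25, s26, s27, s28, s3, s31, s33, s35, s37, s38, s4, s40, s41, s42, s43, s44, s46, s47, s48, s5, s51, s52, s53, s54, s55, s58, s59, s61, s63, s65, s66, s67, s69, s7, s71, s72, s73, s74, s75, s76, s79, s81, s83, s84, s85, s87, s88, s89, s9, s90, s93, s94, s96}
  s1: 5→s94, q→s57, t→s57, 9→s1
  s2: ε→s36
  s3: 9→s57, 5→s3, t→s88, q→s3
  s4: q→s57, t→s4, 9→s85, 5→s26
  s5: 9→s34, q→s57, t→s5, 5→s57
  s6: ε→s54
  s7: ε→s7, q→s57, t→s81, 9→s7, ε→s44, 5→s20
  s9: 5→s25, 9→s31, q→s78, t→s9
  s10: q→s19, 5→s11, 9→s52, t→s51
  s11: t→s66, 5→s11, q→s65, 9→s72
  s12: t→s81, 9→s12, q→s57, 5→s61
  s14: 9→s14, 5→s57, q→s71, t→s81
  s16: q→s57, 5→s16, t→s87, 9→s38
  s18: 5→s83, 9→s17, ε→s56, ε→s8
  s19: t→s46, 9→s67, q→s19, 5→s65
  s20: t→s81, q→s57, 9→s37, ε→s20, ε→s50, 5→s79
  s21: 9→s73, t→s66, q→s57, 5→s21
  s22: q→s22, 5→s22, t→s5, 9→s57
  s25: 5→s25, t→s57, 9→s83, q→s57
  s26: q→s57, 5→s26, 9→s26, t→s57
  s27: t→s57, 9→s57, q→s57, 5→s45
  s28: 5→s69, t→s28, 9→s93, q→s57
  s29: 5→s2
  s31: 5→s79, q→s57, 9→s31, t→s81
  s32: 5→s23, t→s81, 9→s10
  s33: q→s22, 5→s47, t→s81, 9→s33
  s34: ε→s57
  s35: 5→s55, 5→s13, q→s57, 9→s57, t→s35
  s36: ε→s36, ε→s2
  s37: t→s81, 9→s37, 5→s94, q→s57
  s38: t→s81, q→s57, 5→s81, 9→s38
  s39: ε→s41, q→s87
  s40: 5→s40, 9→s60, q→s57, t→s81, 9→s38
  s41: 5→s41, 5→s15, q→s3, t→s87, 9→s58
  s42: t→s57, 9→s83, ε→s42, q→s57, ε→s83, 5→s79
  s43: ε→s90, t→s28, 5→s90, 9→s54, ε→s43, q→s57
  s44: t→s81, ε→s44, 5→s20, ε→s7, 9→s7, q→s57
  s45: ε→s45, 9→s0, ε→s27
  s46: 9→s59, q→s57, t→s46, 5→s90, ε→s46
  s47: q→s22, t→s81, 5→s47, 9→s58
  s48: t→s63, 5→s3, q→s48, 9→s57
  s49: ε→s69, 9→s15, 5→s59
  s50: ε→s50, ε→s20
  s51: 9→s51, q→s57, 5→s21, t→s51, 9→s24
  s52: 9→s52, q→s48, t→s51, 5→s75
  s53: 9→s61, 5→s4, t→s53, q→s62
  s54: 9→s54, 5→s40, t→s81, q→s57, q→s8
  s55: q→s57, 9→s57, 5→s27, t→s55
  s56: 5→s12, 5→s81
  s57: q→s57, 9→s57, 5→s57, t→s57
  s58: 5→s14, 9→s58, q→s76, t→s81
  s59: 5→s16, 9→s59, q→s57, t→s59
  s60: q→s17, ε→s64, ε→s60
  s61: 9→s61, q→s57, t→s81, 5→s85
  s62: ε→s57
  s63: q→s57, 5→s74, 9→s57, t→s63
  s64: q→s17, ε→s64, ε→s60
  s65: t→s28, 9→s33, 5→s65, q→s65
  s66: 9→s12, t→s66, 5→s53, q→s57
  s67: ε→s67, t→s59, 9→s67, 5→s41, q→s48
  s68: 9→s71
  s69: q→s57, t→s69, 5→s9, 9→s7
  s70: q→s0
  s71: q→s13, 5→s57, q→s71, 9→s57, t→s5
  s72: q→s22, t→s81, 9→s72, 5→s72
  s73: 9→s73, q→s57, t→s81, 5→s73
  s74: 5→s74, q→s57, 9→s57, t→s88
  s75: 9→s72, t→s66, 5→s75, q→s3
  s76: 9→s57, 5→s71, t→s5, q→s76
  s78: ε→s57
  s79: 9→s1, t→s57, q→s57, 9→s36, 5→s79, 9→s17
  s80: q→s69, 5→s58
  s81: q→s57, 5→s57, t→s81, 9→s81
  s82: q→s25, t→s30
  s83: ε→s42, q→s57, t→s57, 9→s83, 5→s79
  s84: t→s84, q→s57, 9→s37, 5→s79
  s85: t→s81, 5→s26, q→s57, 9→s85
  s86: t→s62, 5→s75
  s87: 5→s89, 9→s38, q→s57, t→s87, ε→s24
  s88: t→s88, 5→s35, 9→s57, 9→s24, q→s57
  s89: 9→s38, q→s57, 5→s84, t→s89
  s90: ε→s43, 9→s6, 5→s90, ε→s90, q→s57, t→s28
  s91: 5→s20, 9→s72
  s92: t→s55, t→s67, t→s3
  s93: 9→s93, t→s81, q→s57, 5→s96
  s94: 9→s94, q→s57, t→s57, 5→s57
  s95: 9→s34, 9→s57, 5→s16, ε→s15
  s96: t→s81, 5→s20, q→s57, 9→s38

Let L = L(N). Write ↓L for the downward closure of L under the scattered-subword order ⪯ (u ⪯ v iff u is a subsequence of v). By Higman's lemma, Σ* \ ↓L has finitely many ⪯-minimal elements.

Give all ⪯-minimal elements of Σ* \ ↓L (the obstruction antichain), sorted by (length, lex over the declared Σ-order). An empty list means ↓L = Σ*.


Antichain: [tq, 9q9, 59t5, 5t555t, q95955].

|Q|=97, |F|=63, |δ|=331 (36 ε).
min D↑ (61 st, q0=0, F={9}): 0:5→1,t→2,q→3,9→4 1:5→1,t→5,q→6,9→7 2:5→8,t→2,q→9,9→2 3:5→6,t→10,q→3,9→11 4:5→12,t→2,q→13,9→4 5:5→14,t→5,q→9,9→15 6:5→6,t→16,q→6,9→17 7:5→7,t→18,q→19,9→7 8:5→8,t→5,q→9,9→20 9:5→9,t→9,q→9,9→9 10:5→21,t→10,q→9,9→22 11:5→23,t→22,q→13,9→11 12:5→12,t→5,q→24,9→7 13:5→24,t→25,q→13,9→9 14:5→26,t→14,q→9,9→27 15:5→27,t→18,q→9,9→15 16:5→28,t→16,q→9,9→29 17:5→30,t→18,q→19,9→17 18:5→9,t→18,q→9,9→18 19:5→19,t→31,q→19,9→9 20:5→20,t→18,q→9,9→20 21:5→21,t→16,q→9,9→32 22:5→33,t→22,q→9,9→22 23:5→23,t→34,q→24,9→35 24:5→24,t→36,q→24,9→9 25:5→37,t→25,q→9,9→9 26:5→38,t→26,q→9,9→39 27:5→39,t→18,q→9,9→27 28:5→40,t→28,q→9,9→41 29:5→42,t→18,q→9,9→29 30:5→30,t→18,q→19,9→35 31:5→9,t→31,q→9,9→9 32:5→43,t→18,q→9,9→32 33:5→33,t→34,q→9,9→44 34:5→45,t→34,q→9,9→44 35:5→46,t→18,q→47,9→35 36:5→48,t→36,q→9,9→9 37:5→37,t→36,q→9,9→9 38:5→38,t→9,q→9,9→38 39:5→38,t→18,q→9,9→39 40:5→49,t→40,q→9,9→50 41:5→51,t→18,q→9,9→41 42:5→51,t→18,q→9,9→44 43:5→43,t→18,q→9,9→44 44:5→18,t→18,q→9,9→44 45:5→52,t→45,q→9,9→44 46:5→9,t→18,q→53,9→46 47:5→53,t→31,q→47,9→9 48:5→54,t→48,q→9,9→9 49:5→49,t→9,q→9,9→55 50:5→56,t→18,q→9,9→50 51:5→56,t→18,q→9,9→57 52:5→56,t→52,q→9,9→57 53:5→9,t→31,q→53,9→9 54:5→58,t→54,q→9,9→9 55:5→56,t→9,q→9,9→55 56:5→56,t→9,q→9,9→59 57:5→60,t→18,q→9,9→57 58:5→58,t→9,q→9,9→9 59:5→60,t→9,q→9,9→59 60:5→9,t→9,q→9,9→60.
'tq': run [80, 61, 5] end={s17,s57,s62,s78,s8} — reject; 2/2 deletions ∈↓L.
'9q9': run [80, 68, 21, 4] end={s0,s24,s34,s57} — reject; 3/3 del acc.
'59t5': run [80, 71, 43, 4, 1] end={s57} — reject; 4/4 single-dels accept.
'5t555t': N↓-sim [80, 71, 45, 36, 26, 14, 1] end={s57} ∉↓L; 6/6 del acc.
'q95955': N↓-sim [80, 65, 54, 40, 20, 8, 1] end={s57} ∉↓L; 6/6 single-dels accept.
5 words, ⪯-incomp.


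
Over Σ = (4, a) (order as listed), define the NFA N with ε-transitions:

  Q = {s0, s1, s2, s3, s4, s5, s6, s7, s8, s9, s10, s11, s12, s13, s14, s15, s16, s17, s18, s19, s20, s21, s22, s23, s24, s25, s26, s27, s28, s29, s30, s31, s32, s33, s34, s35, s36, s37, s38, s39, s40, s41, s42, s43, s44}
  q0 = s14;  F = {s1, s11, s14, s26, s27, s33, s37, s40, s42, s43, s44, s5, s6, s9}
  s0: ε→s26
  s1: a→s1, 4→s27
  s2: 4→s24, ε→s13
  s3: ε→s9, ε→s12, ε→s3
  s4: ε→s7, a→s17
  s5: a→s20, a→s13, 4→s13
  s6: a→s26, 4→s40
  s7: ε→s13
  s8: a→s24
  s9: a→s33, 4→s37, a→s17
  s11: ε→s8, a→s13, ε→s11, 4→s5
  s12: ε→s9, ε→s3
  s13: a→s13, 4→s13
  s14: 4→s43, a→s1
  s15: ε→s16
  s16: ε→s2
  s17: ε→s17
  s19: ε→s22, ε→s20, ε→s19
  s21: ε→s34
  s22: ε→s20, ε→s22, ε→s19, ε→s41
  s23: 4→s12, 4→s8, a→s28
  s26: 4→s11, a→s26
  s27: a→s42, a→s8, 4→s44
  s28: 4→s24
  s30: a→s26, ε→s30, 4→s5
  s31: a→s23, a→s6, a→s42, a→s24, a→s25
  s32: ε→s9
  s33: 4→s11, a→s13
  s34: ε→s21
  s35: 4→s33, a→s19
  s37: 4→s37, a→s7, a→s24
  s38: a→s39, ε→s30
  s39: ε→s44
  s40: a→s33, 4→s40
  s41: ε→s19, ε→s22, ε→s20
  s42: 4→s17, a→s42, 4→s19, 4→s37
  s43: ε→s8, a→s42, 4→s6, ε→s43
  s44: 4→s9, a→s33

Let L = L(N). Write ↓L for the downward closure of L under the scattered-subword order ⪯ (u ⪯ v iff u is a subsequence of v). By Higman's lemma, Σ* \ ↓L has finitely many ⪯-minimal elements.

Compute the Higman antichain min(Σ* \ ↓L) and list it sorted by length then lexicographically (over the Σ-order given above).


|Q|=45, |F|=14, |δ|=85 (32 ε).
min D↑ (15 st, q0=0, F={12}): 0:4→1,a→2 1:4→3,a→4 2:4→5,a→2 3:4→6,a→7 4:4→8,a→4 5:4→9,a→4 6:4→6,a→10 7:4→11,a→7 8:4→8,a→12 9:4→13,a→10 10:4→11,a→12 11:4→14,a→12 12:4→12,a→12 13:4→8,a→10 14:4→12,a→12.
'4a4a': run [23, 21, 15, 12, 4] end={s13,s20,s24,s7} rej; 4/4 single-dels accept.
'444aa': run [23, 21, 18, 12, 9, 3] end={s13,s20,s24} ∉↓L; 5/5 single-dels accept.
'a44aa': |S_i|=[23, 19, 17, 15, 9, 3] end={s13,s20,s24} ∉↓L; 5/5 deletions ∈↓L.
'44a444': |S_i|=[23, 21, 18, 10, 6, 3, 1] end={s13} ∉↓L; 6/6 single-dels accept.
'a4444a': run [23, 19, 17, 15, 11, 8, 4] end={s13,s20,s24,s7} — reject; 6/6 deletions ∈↓L.
5 words, ⪯-incomp.

min(Σ*\↓L) = [4a4a, 444aa, a44aa, 44a444, a4444a].


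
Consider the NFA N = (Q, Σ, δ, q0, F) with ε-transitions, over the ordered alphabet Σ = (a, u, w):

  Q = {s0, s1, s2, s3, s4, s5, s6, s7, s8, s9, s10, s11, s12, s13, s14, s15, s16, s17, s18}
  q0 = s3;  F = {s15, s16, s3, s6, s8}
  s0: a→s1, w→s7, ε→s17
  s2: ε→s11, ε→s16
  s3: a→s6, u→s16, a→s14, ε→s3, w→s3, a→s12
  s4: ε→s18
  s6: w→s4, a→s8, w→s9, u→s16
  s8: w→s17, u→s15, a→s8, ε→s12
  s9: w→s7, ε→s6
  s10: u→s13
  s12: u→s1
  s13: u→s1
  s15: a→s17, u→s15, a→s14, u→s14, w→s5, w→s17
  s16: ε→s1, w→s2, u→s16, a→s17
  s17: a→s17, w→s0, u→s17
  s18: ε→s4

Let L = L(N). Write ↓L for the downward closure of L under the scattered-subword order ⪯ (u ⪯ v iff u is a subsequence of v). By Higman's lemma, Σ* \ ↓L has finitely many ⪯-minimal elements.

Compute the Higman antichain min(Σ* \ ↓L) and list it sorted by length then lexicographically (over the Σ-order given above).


|Q|=19, |F|=5, |δ|=39 (9 ε).
min D↑ (6 st, q0=0, F={4}): 0:a→1,u→2,w→0 1:a→3,u→2,w→1 2:a→4,u→2,w→2 3:a→3,u→5,w→4 4:a→4,u→4,w→4 5:a→4,u→5,w→4 (ε-aug+det+¬).
'ua': N↓-sim [17, 10, 5] end={s0,s1,s14,s17,s7} — reject; 2/2 single-dels accept.
'aaw': run [17, 16, 9, 5] end={s0,s1,s17,s5,s7} rej; 3/3 single-dels accept.
2 words, ⪯-incomp.

A = [ua, aaw].


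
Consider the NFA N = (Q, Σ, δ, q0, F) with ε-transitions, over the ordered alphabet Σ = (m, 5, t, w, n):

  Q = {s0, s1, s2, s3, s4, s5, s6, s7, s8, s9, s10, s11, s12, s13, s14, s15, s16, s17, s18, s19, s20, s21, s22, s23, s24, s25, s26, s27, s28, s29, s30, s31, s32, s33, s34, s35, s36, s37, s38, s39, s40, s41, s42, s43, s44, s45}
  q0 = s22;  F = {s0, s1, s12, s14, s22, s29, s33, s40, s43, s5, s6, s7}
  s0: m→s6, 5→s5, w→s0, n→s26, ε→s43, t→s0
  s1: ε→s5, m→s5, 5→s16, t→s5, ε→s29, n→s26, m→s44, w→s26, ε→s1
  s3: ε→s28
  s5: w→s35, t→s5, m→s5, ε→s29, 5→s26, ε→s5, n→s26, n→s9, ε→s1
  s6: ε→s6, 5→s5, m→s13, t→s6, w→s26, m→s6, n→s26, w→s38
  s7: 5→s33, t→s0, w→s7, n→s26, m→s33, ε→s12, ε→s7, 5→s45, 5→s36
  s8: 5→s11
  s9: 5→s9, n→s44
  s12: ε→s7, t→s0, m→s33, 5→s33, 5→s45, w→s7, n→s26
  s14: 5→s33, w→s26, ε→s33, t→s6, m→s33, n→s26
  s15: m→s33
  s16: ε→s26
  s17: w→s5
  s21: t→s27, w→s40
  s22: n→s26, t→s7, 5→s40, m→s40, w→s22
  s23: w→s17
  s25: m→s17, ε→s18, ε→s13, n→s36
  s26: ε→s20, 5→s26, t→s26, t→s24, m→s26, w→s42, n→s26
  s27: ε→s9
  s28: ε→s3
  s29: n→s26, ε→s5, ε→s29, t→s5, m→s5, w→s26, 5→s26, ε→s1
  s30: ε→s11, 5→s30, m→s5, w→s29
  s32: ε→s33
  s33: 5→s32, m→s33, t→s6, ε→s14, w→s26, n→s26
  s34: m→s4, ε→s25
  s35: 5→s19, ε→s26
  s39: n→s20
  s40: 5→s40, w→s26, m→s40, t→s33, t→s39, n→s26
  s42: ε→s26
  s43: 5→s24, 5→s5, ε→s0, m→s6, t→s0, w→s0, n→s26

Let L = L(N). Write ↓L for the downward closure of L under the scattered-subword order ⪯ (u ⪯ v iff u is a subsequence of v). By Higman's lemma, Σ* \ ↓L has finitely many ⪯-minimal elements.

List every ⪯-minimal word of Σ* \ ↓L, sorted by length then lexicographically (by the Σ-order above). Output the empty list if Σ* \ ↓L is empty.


A = [n, mw, 5w, tt55].

|Q|=46, |F|=12, |δ|=120 (29 ε).
min D↑ (8 st, q0=0, F={3}): 0:m→1,5→1,t→2,w→0,n→3 1:m→1,5→1,t→4,w→3,n→3 2:m→4,5→4,t→5,w→2,n→3 3:m→3,5→3,t→3,w→3,n→3 4:m→4,5→4,t→6,w→3,n→3 5:m→6,5→7,t→5,w→5,n→3 6:m→6,5→7,t→6,w→3,n→3 7:m→7,5→3,t→7,w→3,n→3.
'n': |S_i|=[27, 6] end={s20,s24,s26,s42,s44,s9} — reject; 1/1 deletions ∈↓L.
'mw': |S_i|=[27, 20, 7] end={s19,s20,s24,s26,s35,s38,s42} rej; 2/2 del acc.
'5w': N↓-sim [27, 22, 7] end={s19,s20,s24,s26,s35,s38,s42} rej; 2/2 deletions ∈↓L.
'tt55': |S_i|=[27, 25, 17, 12, 8] end={s16,s19,s20,s24,s26,s42,s44,s9} ∉↓L; 4/4 single-dels accept.
4 obstructions.


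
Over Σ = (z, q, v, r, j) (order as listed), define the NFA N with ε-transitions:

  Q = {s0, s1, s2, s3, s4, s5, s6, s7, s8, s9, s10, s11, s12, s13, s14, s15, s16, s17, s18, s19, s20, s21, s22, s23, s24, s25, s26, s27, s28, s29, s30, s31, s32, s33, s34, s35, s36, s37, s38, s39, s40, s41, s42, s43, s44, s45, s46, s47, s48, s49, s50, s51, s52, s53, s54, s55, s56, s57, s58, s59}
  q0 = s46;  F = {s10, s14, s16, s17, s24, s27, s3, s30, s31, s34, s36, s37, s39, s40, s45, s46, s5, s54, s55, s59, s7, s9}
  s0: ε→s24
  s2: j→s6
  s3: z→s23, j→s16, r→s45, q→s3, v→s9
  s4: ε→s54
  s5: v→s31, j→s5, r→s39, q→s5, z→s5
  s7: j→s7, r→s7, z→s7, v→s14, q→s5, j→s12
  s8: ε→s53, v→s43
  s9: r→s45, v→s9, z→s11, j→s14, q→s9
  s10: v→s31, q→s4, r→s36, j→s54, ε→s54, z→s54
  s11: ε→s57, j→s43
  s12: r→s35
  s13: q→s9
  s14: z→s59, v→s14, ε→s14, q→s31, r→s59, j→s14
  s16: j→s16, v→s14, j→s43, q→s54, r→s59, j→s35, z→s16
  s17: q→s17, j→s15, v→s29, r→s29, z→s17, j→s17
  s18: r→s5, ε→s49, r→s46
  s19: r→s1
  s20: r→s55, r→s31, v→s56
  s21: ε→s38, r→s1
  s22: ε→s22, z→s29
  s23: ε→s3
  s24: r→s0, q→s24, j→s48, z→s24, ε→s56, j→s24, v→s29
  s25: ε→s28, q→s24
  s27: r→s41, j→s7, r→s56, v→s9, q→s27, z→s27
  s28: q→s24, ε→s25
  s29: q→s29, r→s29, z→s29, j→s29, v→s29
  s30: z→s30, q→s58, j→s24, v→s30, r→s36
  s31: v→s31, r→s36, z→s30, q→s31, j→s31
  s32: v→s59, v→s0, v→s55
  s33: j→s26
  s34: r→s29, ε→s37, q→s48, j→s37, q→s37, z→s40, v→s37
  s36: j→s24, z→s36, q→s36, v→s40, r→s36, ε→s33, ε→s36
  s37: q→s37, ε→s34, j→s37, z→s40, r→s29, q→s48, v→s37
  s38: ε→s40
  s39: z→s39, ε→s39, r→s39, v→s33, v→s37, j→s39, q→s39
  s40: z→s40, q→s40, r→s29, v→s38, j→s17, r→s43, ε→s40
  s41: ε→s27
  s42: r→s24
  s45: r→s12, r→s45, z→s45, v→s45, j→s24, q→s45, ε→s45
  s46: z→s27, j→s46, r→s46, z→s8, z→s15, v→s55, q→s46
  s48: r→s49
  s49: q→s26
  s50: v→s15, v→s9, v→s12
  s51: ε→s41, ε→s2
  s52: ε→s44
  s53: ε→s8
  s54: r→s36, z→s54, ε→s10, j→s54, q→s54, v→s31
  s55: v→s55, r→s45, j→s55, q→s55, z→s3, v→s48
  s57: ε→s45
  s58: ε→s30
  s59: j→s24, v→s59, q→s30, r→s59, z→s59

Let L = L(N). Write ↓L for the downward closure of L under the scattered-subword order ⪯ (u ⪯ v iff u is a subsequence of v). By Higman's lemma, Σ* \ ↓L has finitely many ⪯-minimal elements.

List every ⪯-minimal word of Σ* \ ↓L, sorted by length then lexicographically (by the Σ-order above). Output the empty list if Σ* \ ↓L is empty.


|Q|=60, |F|=22, |δ|=183 (29 ε).
min D↑ (21 st, q0=0, F={15}): 0:z→1,q→0,v→2,r→0,j→0 1:z→1,q→1,v→3,r→1,j→4 2:z→5,q→2,v→2,r→6,j→2 3:z→6,q→3,v→3,r→6,j→7 4:z→4,q→8,v→7,r→4,j→4 5:z→5,q→5,v→3,r→6,j→9 6:z→6,q→6,v→6,r→6,j→10 7:z→11,q→12,v→7,r→11,j→7 8:z→8,q→8,v→12,r→13,j→8 9:z→9,q→14,v→7,r→11,j→9 10:z→10,q→10,v→15,r→10,j→10 11:z→11,q→16,v→11,r→11,j→10 12:z→16,q→12,v→12,r→17,j→12 13:z→13,q→13,v→18,r→13,j→13 14:z→14,q→14,v→12,r→17,j→14 15:z→15,q→15,v→15,r→15,j→15 16:z→16,q→16,v→16,r→17,j→10 17:z→17,q→17,v→19,r→17,j→10 18:z→19,q→18,v→18,r→15,j→18 19:z→19,q→19,v→19,r→15,j→20 20:z→20,q→20,v→15,r→15,j→20.
'vrjv': N↓-sim [42, 34, 20, 9, 1] end={s29} — reject; 4/4 deletions ∈↓L.
'zvzjv': run [42, 40, 27, 22, 10, 1] end={s29} — reject; 5/5 del acc.
'zjqrvr': run [42, 40, 30, 24, 17, 12, 4] end={s26,s29,s43,s49} rej; 6/6 single-dels accept.
3 minimals (antichain).

Antichain: [vrjv, zvzjv, zjqrvr].


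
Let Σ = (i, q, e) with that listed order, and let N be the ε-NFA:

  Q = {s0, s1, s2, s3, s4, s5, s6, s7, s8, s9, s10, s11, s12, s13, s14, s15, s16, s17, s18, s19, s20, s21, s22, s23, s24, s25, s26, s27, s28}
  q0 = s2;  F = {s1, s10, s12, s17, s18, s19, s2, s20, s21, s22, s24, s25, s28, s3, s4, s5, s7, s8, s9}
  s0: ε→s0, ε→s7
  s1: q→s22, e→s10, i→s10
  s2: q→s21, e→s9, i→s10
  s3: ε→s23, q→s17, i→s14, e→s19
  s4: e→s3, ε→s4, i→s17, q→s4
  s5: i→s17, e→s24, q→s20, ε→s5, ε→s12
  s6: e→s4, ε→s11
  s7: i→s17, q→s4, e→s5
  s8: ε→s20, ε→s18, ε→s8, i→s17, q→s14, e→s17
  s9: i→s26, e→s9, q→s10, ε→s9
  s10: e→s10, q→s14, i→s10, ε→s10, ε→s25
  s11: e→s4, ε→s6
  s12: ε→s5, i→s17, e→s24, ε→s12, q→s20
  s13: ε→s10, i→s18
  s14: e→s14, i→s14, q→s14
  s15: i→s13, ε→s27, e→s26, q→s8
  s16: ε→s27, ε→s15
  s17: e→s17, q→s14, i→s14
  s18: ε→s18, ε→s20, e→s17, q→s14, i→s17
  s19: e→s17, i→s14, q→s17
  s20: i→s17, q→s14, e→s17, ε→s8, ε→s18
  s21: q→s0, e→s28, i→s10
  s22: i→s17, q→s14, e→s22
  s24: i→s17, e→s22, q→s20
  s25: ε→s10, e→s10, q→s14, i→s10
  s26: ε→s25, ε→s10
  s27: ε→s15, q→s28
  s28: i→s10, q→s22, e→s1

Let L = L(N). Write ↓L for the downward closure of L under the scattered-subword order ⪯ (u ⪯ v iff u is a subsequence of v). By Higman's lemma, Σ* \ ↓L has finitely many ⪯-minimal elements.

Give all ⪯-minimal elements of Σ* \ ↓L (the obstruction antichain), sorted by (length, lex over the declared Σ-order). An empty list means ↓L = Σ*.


|Q|=29, |F|=19, |δ|=95 (28 ε).
min D↑ (16 st, q0=0, F={4}): 0:i→1,q→2,e→3 1:i→1,q→4,e→1 2:i→1,q→5,e→6 3:i→1,q→1,e→3 4:i→4,q→4,e→4 5:i→7,q→8,e→9 6:i→1,q→10,e→11 7:i→4,q→4,e→7 8:i→7,q→8,e→12 9:i→7,q→13,e→14 10:i→7,q→4,e→10 11:i→1,q→10,e→1 12:i→4,q→7,e→15 13:i→7,q→4,e→7 14:i→7,q→13,e→10 15:i→4,q→7,e→7 (ε-aug+det+¬).
'iq': |S_i|=[23, 5, 1] end={s14} ∉↓L; 2/2 single-dels accept.
'eqq': N↓-sim [23, 18, 8, 1] end={s14} rej; 3/3 deletions ∈↓L.
'qqii': |S_i|=[23, 20, 15, 2, 1] end={s14} — reject; 4/4 single-dels accept.
'qqqei': N↓-sim [23, 20, 15, 9, 5, 1] end={s14} — reject; 5/5 single-dels accept.
'qeeeq': N↓-sim [23, 20, 16, 11, 5, 1] end={s14} — reject; 5/5 del acc.
5 obstructions.

A = [iq, eqq, qqii, qqqei, qeeeq].


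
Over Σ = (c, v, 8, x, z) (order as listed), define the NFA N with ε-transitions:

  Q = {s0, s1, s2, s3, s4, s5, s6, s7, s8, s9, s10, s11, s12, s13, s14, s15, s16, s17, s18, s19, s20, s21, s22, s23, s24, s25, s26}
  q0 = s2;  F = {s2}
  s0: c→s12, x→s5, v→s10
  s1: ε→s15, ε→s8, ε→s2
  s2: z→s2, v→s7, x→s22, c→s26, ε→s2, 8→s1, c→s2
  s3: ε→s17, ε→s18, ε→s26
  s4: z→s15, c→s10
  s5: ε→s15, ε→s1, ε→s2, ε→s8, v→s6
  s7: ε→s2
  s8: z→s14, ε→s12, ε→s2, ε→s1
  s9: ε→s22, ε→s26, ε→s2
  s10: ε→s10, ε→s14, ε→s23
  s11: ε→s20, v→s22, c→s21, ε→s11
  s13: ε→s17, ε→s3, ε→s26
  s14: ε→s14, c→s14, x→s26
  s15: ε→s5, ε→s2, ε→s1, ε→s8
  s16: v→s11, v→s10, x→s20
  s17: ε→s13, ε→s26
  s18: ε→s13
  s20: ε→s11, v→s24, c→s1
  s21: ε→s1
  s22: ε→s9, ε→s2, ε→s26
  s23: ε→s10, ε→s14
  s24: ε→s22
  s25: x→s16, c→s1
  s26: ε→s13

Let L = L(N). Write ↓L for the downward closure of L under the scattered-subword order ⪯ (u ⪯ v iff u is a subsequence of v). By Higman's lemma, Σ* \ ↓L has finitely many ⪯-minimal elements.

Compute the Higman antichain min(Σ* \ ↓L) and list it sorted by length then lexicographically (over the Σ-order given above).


|Q|=27, |F|=1, |δ|=67 (43 ε).
min D↑ (1 st, q0=0, F={}): 0:c→0,v→0,8→0,x→0,z→0 [Hopcroft].
L(D↑) = ∅ ⇒ ↓L = Σ*.

A = [].


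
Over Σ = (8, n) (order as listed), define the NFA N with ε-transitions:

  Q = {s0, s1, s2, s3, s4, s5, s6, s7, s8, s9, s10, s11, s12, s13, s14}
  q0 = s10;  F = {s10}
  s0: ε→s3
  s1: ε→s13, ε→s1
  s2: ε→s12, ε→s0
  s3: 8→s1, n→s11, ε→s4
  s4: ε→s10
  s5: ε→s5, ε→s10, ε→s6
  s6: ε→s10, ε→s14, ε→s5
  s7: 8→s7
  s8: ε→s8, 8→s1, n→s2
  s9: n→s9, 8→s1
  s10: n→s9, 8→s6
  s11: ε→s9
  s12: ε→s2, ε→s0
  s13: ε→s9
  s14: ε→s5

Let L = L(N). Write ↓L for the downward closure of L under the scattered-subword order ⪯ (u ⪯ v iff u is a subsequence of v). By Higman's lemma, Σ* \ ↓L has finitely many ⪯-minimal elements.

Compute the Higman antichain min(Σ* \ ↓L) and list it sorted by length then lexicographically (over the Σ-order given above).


min(Σ*\↓L) = [n].

|Q|=15, |F|=1, |δ|=28 (19 ε).
min D↑ (2 st, q0=0, F={1}): 0:8→0,n→1 1:8→1,n→1 (ε-aug+det+¬).
'n': run [7, 3] end={s1,s13,s9} ∉↓L; 1/1 del acc.
1 words, ⪯-incomp.


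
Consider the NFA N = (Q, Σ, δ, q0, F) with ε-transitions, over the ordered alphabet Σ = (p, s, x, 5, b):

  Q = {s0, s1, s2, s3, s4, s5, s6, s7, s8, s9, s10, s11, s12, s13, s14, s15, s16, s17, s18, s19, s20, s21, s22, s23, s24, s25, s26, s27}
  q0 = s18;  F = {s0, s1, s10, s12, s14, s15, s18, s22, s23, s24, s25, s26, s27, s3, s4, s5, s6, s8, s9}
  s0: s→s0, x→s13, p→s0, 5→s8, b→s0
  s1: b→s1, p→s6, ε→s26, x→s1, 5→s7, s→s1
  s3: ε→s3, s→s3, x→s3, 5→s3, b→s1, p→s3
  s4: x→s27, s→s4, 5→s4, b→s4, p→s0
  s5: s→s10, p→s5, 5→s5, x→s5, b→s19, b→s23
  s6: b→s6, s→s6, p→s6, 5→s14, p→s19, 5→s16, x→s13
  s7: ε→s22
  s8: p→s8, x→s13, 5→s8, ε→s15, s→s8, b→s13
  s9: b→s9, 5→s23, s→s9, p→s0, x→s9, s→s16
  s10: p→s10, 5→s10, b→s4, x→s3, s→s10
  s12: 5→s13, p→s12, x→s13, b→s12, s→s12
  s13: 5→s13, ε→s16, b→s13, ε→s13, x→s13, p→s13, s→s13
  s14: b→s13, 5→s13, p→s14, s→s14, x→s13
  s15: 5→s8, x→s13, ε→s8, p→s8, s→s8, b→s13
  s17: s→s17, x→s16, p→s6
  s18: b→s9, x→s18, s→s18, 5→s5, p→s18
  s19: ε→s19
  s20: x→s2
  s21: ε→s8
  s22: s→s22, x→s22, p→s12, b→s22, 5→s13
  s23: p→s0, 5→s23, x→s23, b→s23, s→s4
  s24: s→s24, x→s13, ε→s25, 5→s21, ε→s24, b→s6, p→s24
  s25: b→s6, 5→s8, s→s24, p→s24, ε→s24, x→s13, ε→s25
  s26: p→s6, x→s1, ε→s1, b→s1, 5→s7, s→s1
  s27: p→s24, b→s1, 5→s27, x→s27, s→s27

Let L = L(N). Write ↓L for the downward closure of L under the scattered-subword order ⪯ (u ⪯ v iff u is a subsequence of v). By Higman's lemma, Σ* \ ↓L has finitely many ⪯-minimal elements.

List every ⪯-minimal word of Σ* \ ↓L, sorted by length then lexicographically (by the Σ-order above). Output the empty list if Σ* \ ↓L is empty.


A = [bpx, bp5b, 5sxb55].

|Q|=28, |F|=19, |δ|=122 (14 ε).
min D↑ (17 st, q0=0, F={8}): 0:p→0,s→0,x→0,5→1,b→2 1:p→1,s→3,x→1,5→1,b→4 2:p→5,s→2,x→2,5→4,b→2 3:p→3,s→3,x→6,5→3,b→7 4:p→5,s→7,x→4,5→4,b→4 5:p→5,s→5,x→8,5→9,b→5 6:p→6,s→6,x→6,5→6,b→10 7:p→5,s→7,x→11,5→7,b→7 8:p→8,s→8,x→8,5→8,b→8 9:p→9,s→9,x→8,5→9,b→8 10:p→12,s→10,x→10,5→13,b→10 11:p→14,s→11,x→11,5→11,b→10 12:p→12,s→12,x→8,5→15,b→12 13:p→16,s→13,x→13,5→8,b→13 14:p→14,s→14,x→8,5→9,b→12 15:p→15,s→15,x→8,5→8,b→8 16:p→16,s→16,x→8,5→8,b→16 (ε-aug+det+¬).
'bpx': N↓-sim [24, 20, 12, 2] end={s13,s16} ∉↓L; 3/3 single-dels accept.
'bp5b': N↓-sim [24, 20, 12, 6, 2] end={s13,s16} rej; 4/4 del acc.
'5sxb55': |S_i|=[24, 22, 20, 17, 10, 6, 2] end={s13,s16} — reject; 6/6 single-dels accept.
3 obstructions.


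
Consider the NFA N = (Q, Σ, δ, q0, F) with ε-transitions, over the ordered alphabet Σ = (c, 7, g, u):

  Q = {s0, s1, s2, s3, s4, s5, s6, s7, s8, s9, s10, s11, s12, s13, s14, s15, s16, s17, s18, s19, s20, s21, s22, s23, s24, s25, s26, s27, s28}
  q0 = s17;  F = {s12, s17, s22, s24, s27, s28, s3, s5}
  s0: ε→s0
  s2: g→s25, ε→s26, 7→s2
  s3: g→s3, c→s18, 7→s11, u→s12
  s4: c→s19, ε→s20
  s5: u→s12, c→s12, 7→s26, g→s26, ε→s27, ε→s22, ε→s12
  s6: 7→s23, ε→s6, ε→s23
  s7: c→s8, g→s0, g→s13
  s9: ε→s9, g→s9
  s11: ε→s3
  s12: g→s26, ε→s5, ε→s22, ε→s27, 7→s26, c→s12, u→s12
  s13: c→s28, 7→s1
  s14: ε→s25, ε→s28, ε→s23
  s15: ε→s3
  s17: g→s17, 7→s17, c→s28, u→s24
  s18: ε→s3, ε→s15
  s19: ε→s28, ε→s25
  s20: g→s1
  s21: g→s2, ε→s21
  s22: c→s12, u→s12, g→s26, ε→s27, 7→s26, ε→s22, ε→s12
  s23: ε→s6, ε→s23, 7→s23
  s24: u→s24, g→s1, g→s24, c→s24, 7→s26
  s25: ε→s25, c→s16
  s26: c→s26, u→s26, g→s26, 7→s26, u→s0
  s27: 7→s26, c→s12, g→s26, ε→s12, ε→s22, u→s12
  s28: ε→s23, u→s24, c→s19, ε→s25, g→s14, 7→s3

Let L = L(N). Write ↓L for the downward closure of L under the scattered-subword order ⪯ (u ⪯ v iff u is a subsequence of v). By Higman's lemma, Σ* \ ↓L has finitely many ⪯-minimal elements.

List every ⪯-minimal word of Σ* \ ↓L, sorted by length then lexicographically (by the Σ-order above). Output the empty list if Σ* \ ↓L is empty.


|Q|=29, |F|=8, |δ|=84 (32 ε).
min D↑ (6 st, q0=0, F={4}): 0:c→1,7→0,g→0,u→2 1:c→1,7→3,g→1,u→2 2:c→2,7→4,g→2,u→2 3:c→3,7→3,g→3,u→5 4:c→4,7→4,g→4,u→4 5:c→5,7→4,g→4,u→5 (ε-aug+det+¬).
'u7': N↓-sim [20, 8, 2] end={s0,s26} ∉↓L; 2/2 del acc.
'c7ug': N↓-sim [20, 19, 12, 6, 2] end={s0,s26} — reject; 4/4 single-dels accept.
2 words, ⪯-incomp.

min(Σ*\↓L) = [u7, c7ug].


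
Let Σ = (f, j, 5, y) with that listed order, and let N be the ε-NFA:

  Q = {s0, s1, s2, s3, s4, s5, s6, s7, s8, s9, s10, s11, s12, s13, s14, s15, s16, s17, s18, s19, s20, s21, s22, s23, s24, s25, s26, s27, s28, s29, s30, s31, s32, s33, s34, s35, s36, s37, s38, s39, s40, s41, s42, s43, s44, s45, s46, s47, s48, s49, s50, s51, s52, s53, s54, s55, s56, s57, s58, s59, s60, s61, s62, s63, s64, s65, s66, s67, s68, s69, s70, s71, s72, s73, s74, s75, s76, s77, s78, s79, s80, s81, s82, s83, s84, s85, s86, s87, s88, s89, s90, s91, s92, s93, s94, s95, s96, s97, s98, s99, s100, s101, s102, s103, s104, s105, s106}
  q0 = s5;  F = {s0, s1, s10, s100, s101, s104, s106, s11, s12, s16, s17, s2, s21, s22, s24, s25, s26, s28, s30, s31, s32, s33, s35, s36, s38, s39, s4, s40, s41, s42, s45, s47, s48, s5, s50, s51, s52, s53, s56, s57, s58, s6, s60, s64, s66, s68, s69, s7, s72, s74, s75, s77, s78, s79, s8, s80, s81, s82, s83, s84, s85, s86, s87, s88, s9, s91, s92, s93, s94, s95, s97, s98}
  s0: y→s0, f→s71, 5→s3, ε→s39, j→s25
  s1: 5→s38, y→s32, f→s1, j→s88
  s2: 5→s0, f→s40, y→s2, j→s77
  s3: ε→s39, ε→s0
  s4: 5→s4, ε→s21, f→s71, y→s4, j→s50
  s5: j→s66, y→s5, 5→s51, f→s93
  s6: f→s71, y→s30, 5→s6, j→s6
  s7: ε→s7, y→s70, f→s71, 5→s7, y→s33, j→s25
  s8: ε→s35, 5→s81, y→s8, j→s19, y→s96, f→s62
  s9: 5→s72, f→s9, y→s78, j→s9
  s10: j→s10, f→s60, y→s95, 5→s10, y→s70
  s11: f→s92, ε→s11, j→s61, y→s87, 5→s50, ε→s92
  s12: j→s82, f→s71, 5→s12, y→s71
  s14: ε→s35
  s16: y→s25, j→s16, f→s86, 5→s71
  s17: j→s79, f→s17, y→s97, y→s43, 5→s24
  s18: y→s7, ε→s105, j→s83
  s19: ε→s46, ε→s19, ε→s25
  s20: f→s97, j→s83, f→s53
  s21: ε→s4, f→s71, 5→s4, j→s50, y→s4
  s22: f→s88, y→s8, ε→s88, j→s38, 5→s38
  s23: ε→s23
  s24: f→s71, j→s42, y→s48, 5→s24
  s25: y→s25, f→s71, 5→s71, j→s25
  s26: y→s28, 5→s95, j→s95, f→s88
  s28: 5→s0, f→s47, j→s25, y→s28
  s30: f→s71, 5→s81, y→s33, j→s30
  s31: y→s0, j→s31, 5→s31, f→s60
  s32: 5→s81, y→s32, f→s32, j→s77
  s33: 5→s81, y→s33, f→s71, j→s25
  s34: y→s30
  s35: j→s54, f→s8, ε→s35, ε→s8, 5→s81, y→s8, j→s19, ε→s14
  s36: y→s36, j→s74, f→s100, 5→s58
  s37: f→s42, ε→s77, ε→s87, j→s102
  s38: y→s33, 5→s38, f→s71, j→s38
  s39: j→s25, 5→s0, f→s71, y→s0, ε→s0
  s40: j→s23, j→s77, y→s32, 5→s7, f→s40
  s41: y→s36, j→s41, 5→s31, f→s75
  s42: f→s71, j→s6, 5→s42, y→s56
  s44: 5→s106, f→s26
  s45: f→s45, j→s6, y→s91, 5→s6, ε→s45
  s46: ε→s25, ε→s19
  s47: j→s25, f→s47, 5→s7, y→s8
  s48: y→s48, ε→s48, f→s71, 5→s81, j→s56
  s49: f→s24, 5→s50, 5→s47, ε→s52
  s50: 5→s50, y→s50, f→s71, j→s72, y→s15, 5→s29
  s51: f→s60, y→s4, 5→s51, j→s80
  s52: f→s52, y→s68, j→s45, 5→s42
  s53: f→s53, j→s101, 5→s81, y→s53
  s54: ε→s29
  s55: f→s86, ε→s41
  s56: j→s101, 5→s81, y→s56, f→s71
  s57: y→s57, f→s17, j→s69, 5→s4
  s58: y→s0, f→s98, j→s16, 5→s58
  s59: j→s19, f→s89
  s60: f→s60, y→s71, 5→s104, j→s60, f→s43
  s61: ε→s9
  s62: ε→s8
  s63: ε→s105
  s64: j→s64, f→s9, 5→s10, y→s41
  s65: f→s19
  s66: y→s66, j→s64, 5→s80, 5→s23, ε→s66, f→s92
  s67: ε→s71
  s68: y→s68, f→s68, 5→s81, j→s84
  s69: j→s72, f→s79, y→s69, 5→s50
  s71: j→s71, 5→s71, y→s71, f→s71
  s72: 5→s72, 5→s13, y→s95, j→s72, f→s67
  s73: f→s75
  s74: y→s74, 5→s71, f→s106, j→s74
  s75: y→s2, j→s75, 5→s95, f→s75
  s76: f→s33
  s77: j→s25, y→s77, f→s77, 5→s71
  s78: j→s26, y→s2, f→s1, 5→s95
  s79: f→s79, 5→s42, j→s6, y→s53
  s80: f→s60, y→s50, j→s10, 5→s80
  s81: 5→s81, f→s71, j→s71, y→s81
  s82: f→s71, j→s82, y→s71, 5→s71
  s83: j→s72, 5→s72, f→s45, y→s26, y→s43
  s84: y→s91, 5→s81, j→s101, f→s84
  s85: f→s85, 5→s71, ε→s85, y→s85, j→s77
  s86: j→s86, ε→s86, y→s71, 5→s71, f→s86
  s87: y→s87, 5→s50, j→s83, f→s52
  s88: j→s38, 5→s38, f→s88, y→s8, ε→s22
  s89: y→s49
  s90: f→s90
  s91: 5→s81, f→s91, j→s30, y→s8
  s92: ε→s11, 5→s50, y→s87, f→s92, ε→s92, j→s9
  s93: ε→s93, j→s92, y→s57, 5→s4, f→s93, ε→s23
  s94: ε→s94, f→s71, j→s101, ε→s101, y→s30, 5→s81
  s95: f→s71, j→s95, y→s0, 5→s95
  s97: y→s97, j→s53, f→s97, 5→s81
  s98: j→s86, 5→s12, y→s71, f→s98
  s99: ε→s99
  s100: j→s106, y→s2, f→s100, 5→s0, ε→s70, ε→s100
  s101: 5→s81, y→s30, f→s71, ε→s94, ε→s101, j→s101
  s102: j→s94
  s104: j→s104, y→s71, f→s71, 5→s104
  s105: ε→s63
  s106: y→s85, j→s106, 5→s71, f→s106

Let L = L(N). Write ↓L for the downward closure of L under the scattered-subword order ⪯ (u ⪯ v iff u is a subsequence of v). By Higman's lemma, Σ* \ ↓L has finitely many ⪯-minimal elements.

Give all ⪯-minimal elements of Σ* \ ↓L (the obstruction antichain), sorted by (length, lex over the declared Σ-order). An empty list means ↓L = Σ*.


|Q|=107, |F|=72, |δ|=375 (49 ε).
min D↑ (67 st, q0=0, F={13}): 0:f→1,j→2,5→3,y→0 1:f→1,j→4,5→5,y→6 2:f→4,j→7,5→8,y→2 3:f→9,j→8,5→3,y→5 4:f→4,j→10,5→11,y→12 5:f→13,j→11,5→5,y→5 6:f→14,j→15,5→5,y→6 7:f→10,j→7,5→16,y→17 8:f→9,j→16,5→8,y→11 9:f→9,j→9,5→18,y→13 10:f→10,j→10,5→19,y→20 11:f→13,j→19,5→11,y→11 12:f→21,j→22,5→11,y→12 13:f→13,j→13,5→13,y→13 14:f→14,j→23,5→24,y→25 15:f→23,j→19,5→11,y→15 16:f→9,j→16,5→16,y→26 17:f→27,j→17,5→28,y→29 18:f→13,j→18,5→18,y→13 19:f→13,j→19,5→19,y→26 20:f→30,j→31,5→26,y→32 21:f→21,j→33,5→34,y→35 22:f→33,j→19,5→19,y→31 23:f→23,j→36,5→34,y→37 24:f→13,j→34,5→24,y→38 25:f→25,j→37,5→39,y→25 26:f→13,j→26,5→26,y→40 27:f→27,j→27,5→26,y→32 28:f→9,j→28,5→28,y→40 29:f→41,j→42,5→43,y→29 30:f→30,j→44,5→45,y→46 31:f→44,j→26,5→26,y→47 32:f→48,j→49,5→40,y→32 33:f→33,j→36,5→36,y→50 34:f→13,j→36,5→34,y→51 35:f→35,j→52,5→39,y→35 36:f→13,j→36,5→36,y→53 37:f→37,j→54,5→39,y→37 38:f→13,j→51,5→39,y→38 39:f→13,j→13,5→39,y→39 40:f→13,j→55,5→40,y→40 41:f→41,j→56,5→40,y→32 42:f→56,j→42,5→13,y→42 43:f→57,j→58,5→43,y→40 44:f→44,j→45,5→45,y→59 45:f→13,j→45,5→45,y→60 46:f→46,j→49,5→39,y→46 47:f→61,j→55,5→40,y→47 48:f→48,j→49,5→62,y→46 49:f→49,j→55,5→13,y→49 50:f→50,j→53,5→39,y→59 51:f→13,j→54,5→39,y→51 52:f→52,j→54,5→39,y→50 53:f→13,j→53,5→39,y→60 54:f→13,j→54,5→39,y→53 55:f→13,j→55,5→13,y→55 56:f→56,j→56,5→13,y→63 57:f→57,j→64,5→65,y→13 58:f→64,j→58,5→13,y→55 59:f→59,j→55,5→39,y→59 60:f→13,j→55,5→39,y→60 61:f→61,j→55,5→62,y→59 62:f→13,j→55,5→62,y→60 63:f→63,j→49,5→13,y→63 64:f→64,j→64,5→13,y→13 65:f→13,j→66,5→65,y→13 66:f→13,j→66,5→13,y→13 [Hopcroft].
'f5f': N↓-sim [88, 76, 30, 2] end={s67,s71} ∉↓L; 3/3 single-dels accept.
'5fy': run [88, 41, 9, 1] end={s71} — reject; 3/3 single-dels accept.
'5yf': run [88, 41, 22, 2] end={s67,s71} ∉↓L; 3/3 single-dels accept.
'fyjjf': run [88, 76, 62, 46, 20, 2] end={s67,s71} rej; 5/5 single-dels accept.
'fyfy5j': N↓-sim [88, 76, 62, 44, 28, 2, 1] end={s71} ∉↓L; 6/6 single-dels accept.
'jjyyj5': run [88, 78, 64, 51, 36, 14, 1] end={s71} rej; 6/6 del acc.
6 words, ⪯-incomp.

min(Σ*\↓L) = [f5f, 5fy, 5yf, fyjjf, fyfy5j, jjyyj5].
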